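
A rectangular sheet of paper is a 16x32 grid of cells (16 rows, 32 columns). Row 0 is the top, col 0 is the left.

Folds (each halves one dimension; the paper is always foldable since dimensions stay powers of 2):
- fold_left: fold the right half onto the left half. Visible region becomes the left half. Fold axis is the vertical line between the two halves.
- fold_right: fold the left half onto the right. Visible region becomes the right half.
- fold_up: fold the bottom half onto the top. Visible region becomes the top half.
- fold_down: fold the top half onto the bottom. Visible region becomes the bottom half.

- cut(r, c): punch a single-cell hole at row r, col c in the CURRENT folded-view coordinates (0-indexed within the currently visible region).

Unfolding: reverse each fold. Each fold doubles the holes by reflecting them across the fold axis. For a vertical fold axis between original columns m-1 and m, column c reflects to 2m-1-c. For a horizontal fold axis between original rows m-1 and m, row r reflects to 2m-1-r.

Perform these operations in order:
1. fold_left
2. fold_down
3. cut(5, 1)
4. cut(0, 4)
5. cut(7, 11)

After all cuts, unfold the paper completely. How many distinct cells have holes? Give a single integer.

Answer: 12

Derivation:
Op 1 fold_left: fold axis v@16; visible region now rows[0,16) x cols[0,16) = 16x16
Op 2 fold_down: fold axis h@8; visible region now rows[8,16) x cols[0,16) = 8x16
Op 3 cut(5, 1): punch at orig (13,1); cuts so far [(13, 1)]; region rows[8,16) x cols[0,16) = 8x16
Op 4 cut(0, 4): punch at orig (8,4); cuts so far [(8, 4), (13, 1)]; region rows[8,16) x cols[0,16) = 8x16
Op 5 cut(7, 11): punch at orig (15,11); cuts so far [(8, 4), (13, 1), (15, 11)]; region rows[8,16) x cols[0,16) = 8x16
Unfold 1 (reflect across h@8): 6 holes -> [(0, 11), (2, 1), (7, 4), (8, 4), (13, 1), (15, 11)]
Unfold 2 (reflect across v@16): 12 holes -> [(0, 11), (0, 20), (2, 1), (2, 30), (7, 4), (7, 27), (8, 4), (8, 27), (13, 1), (13, 30), (15, 11), (15, 20)]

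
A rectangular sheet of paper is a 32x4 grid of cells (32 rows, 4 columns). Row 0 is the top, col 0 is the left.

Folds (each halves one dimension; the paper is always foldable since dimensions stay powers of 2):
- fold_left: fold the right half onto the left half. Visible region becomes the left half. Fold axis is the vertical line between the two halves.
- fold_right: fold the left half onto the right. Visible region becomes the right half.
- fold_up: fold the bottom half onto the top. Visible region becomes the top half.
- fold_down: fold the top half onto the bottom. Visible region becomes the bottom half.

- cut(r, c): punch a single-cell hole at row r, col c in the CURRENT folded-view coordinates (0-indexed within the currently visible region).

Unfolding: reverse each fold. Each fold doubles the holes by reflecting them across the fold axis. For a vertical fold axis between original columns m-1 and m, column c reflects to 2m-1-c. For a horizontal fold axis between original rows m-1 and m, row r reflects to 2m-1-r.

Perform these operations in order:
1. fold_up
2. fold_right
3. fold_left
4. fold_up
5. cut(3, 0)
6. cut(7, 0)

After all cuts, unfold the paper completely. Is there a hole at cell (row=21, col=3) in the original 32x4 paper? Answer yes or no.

Op 1 fold_up: fold axis h@16; visible region now rows[0,16) x cols[0,4) = 16x4
Op 2 fold_right: fold axis v@2; visible region now rows[0,16) x cols[2,4) = 16x2
Op 3 fold_left: fold axis v@3; visible region now rows[0,16) x cols[2,3) = 16x1
Op 4 fold_up: fold axis h@8; visible region now rows[0,8) x cols[2,3) = 8x1
Op 5 cut(3, 0): punch at orig (3,2); cuts so far [(3, 2)]; region rows[0,8) x cols[2,3) = 8x1
Op 6 cut(7, 0): punch at orig (7,2); cuts so far [(3, 2), (7, 2)]; region rows[0,8) x cols[2,3) = 8x1
Unfold 1 (reflect across h@8): 4 holes -> [(3, 2), (7, 2), (8, 2), (12, 2)]
Unfold 2 (reflect across v@3): 8 holes -> [(3, 2), (3, 3), (7, 2), (7, 3), (8, 2), (8, 3), (12, 2), (12, 3)]
Unfold 3 (reflect across v@2): 16 holes -> [(3, 0), (3, 1), (3, 2), (3, 3), (7, 0), (7, 1), (7, 2), (7, 3), (8, 0), (8, 1), (8, 2), (8, 3), (12, 0), (12, 1), (12, 2), (12, 3)]
Unfold 4 (reflect across h@16): 32 holes -> [(3, 0), (3, 1), (3, 2), (3, 3), (7, 0), (7, 1), (7, 2), (7, 3), (8, 0), (8, 1), (8, 2), (8, 3), (12, 0), (12, 1), (12, 2), (12, 3), (19, 0), (19, 1), (19, 2), (19, 3), (23, 0), (23, 1), (23, 2), (23, 3), (24, 0), (24, 1), (24, 2), (24, 3), (28, 0), (28, 1), (28, 2), (28, 3)]
Holes: [(3, 0), (3, 1), (3, 2), (3, 3), (7, 0), (7, 1), (7, 2), (7, 3), (8, 0), (8, 1), (8, 2), (8, 3), (12, 0), (12, 1), (12, 2), (12, 3), (19, 0), (19, 1), (19, 2), (19, 3), (23, 0), (23, 1), (23, 2), (23, 3), (24, 0), (24, 1), (24, 2), (24, 3), (28, 0), (28, 1), (28, 2), (28, 3)]

Answer: no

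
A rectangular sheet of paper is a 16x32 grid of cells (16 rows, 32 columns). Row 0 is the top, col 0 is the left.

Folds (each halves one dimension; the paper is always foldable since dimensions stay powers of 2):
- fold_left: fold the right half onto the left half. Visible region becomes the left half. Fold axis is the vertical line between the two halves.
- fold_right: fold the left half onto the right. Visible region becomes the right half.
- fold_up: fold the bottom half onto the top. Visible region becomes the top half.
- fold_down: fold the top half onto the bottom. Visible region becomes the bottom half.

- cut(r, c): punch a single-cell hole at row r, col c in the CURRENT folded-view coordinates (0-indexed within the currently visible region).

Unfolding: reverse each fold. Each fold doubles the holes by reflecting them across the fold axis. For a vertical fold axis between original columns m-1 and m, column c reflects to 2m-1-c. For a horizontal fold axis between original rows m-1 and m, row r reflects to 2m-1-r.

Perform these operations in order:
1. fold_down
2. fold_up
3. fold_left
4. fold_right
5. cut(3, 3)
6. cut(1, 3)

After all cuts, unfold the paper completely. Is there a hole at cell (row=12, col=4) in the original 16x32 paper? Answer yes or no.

Answer: yes

Derivation:
Op 1 fold_down: fold axis h@8; visible region now rows[8,16) x cols[0,32) = 8x32
Op 2 fold_up: fold axis h@12; visible region now rows[8,12) x cols[0,32) = 4x32
Op 3 fold_left: fold axis v@16; visible region now rows[8,12) x cols[0,16) = 4x16
Op 4 fold_right: fold axis v@8; visible region now rows[8,12) x cols[8,16) = 4x8
Op 5 cut(3, 3): punch at orig (11,11); cuts so far [(11, 11)]; region rows[8,12) x cols[8,16) = 4x8
Op 6 cut(1, 3): punch at orig (9,11); cuts so far [(9, 11), (11, 11)]; region rows[8,12) x cols[8,16) = 4x8
Unfold 1 (reflect across v@8): 4 holes -> [(9, 4), (9, 11), (11, 4), (11, 11)]
Unfold 2 (reflect across v@16): 8 holes -> [(9, 4), (9, 11), (9, 20), (9, 27), (11, 4), (11, 11), (11, 20), (11, 27)]
Unfold 3 (reflect across h@12): 16 holes -> [(9, 4), (9, 11), (9, 20), (9, 27), (11, 4), (11, 11), (11, 20), (11, 27), (12, 4), (12, 11), (12, 20), (12, 27), (14, 4), (14, 11), (14, 20), (14, 27)]
Unfold 4 (reflect across h@8): 32 holes -> [(1, 4), (1, 11), (1, 20), (1, 27), (3, 4), (3, 11), (3, 20), (3, 27), (4, 4), (4, 11), (4, 20), (4, 27), (6, 4), (6, 11), (6, 20), (6, 27), (9, 4), (9, 11), (9, 20), (9, 27), (11, 4), (11, 11), (11, 20), (11, 27), (12, 4), (12, 11), (12, 20), (12, 27), (14, 4), (14, 11), (14, 20), (14, 27)]
Holes: [(1, 4), (1, 11), (1, 20), (1, 27), (3, 4), (3, 11), (3, 20), (3, 27), (4, 4), (4, 11), (4, 20), (4, 27), (6, 4), (6, 11), (6, 20), (6, 27), (9, 4), (9, 11), (9, 20), (9, 27), (11, 4), (11, 11), (11, 20), (11, 27), (12, 4), (12, 11), (12, 20), (12, 27), (14, 4), (14, 11), (14, 20), (14, 27)]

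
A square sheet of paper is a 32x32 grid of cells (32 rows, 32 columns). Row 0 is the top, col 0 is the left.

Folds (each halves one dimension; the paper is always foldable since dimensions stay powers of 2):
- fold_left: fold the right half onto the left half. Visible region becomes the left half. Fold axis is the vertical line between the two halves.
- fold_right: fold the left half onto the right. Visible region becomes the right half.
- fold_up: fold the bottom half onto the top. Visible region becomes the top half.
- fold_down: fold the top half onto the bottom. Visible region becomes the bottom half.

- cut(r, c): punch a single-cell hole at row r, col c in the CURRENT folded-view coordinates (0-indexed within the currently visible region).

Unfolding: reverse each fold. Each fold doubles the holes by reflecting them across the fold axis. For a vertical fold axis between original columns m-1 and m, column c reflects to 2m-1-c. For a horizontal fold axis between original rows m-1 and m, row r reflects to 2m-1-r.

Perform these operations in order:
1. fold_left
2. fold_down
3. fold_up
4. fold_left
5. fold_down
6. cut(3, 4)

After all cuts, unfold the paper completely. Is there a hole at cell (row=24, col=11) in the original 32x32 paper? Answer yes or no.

Op 1 fold_left: fold axis v@16; visible region now rows[0,32) x cols[0,16) = 32x16
Op 2 fold_down: fold axis h@16; visible region now rows[16,32) x cols[0,16) = 16x16
Op 3 fold_up: fold axis h@24; visible region now rows[16,24) x cols[0,16) = 8x16
Op 4 fold_left: fold axis v@8; visible region now rows[16,24) x cols[0,8) = 8x8
Op 5 fold_down: fold axis h@20; visible region now rows[20,24) x cols[0,8) = 4x8
Op 6 cut(3, 4): punch at orig (23,4); cuts so far [(23, 4)]; region rows[20,24) x cols[0,8) = 4x8
Unfold 1 (reflect across h@20): 2 holes -> [(16, 4), (23, 4)]
Unfold 2 (reflect across v@8): 4 holes -> [(16, 4), (16, 11), (23, 4), (23, 11)]
Unfold 3 (reflect across h@24): 8 holes -> [(16, 4), (16, 11), (23, 4), (23, 11), (24, 4), (24, 11), (31, 4), (31, 11)]
Unfold 4 (reflect across h@16): 16 holes -> [(0, 4), (0, 11), (7, 4), (7, 11), (8, 4), (8, 11), (15, 4), (15, 11), (16, 4), (16, 11), (23, 4), (23, 11), (24, 4), (24, 11), (31, 4), (31, 11)]
Unfold 5 (reflect across v@16): 32 holes -> [(0, 4), (0, 11), (0, 20), (0, 27), (7, 4), (7, 11), (7, 20), (7, 27), (8, 4), (8, 11), (8, 20), (8, 27), (15, 4), (15, 11), (15, 20), (15, 27), (16, 4), (16, 11), (16, 20), (16, 27), (23, 4), (23, 11), (23, 20), (23, 27), (24, 4), (24, 11), (24, 20), (24, 27), (31, 4), (31, 11), (31, 20), (31, 27)]
Holes: [(0, 4), (0, 11), (0, 20), (0, 27), (7, 4), (7, 11), (7, 20), (7, 27), (8, 4), (8, 11), (8, 20), (8, 27), (15, 4), (15, 11), (15, 20), (15, 27), (16, 4), (16, 11), (16, 20), (16, 27), (23, 4), (23, 11), (23, 20), (23, 27), (24, 4), (24, 11), (24, 20), (24, 27), (31, 4), (31, 11), (31, 20), (31, 27)]

Answer: yes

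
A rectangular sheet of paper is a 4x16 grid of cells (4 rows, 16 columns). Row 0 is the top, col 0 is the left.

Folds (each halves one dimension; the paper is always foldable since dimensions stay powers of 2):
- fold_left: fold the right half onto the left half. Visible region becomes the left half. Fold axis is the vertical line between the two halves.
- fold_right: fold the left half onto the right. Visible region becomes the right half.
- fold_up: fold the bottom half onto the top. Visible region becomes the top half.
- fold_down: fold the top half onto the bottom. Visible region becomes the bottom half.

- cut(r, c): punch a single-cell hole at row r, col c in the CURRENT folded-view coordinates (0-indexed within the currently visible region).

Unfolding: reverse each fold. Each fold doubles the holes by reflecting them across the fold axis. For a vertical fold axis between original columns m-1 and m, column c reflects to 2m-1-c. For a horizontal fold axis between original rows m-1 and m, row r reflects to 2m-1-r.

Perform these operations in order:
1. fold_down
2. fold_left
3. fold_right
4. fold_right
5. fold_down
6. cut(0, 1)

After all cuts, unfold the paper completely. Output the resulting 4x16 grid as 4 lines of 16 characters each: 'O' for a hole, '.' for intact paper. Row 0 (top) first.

Answer: O..OO..OO..OO..O
O..OO..OO..OO..O
O..OO..OO..OO..O
O..OO..OO..OO..O

Derivation:
Op 1 fold_down: fold axis h@2; visible region now rows[2,4) x cols[0,16) = 2x16
Op 2 fold_left: fold axis v@8; visible region now rows[2,4) x cols[0,8) = 2x8
Op 3 fold_right: fold axis v@4; visible region now rows[2,4) x cols[4,8) = 2x4
Op 4 fold_right: fold axis v@6; visible region now rows[2,4) x cols[6,8) = 2x2
Op 5 fold_down: fold axis h@3; visible region now rows[3,4) x cols[6,8) = 1x2
Op 6 cut(0, 1): punch at orig (3,7); cuts so far [(3, 7)]; region rows[3,4) x cols[6,8) = 1x2
Unfold 1 (reflect across h@3): 2 holes -> [(2, 7), (3, 7)]
Unfold 2 (reflect across v@6): 4 holes -> [(2, 4), (2, 7), (3, 4), (3, 7)]
Unfold 3 (reflect across v@4): 8 holes -> [(2, 0), (2, 3), (2, 4), (2, 7), (3, 0), (3, 3), (3, 4), (3, 7)]
Unfold 4 (reflect across v@8): 16 holes -> [(2, 0), (2, 3), (2, 4), (2, 7), (2, 8), (2, 11), (2, 12), (2, 15), (3, 0), (3, 3), (3, 4), (3, 7), (3, 8), (3, 11), (3, 12), (3, 15)]
Unfold 5 (reflect across h@2): 32 holes -> [(0, 0), (0, 3), (0, 4), (0, 7), (0, 8), (0, 11), (0, 12), (0, 15), (1, 0), (1, 3), (1, 4), (1, 7), (1, 8), (1, 11), (1, 12), (1, 15), (2, 0), (2, 3), (2, 4), (2, 7), (2, 8), (2, 11), (2, 12), (2, 15), (3, 0), (3, 3), (3, 4), (3, 7), (3, 8), (3, 11), (3, 12), (3, 15)]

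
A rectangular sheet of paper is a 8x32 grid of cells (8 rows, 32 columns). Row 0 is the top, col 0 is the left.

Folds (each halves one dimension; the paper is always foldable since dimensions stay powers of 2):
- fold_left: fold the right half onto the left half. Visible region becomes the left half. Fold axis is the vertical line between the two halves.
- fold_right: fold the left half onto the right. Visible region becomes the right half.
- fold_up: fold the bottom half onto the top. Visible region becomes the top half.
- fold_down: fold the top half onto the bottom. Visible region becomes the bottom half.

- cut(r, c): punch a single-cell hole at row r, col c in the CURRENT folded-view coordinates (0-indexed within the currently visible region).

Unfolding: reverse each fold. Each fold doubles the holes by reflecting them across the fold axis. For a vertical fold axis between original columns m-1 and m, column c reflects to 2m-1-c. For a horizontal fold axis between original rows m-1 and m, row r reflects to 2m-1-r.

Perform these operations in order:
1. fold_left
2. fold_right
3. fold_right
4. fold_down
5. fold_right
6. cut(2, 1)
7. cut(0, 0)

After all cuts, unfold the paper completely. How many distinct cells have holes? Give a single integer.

Answer: 64

Derivation:
Op 1 fold_left: fold axis v@16; visible region now rows[0,8) x cols[0,16) = 8x16
Op 2 fold_right: fold axis v@8; visible region now rows[0,8) x cols[8,16) = 8x8
Op 3 fold_right: fold axis v@12; visible region now rows[0,8) x cols[12,16) = 8x4
Op 4 fold_down: fold axis h@4; visible region now rows[4,8) x cols[12,16) = 4x4
Op 5 fold_right: fold axis v@14; visible region now rows[4,8) x cols[14,16) = 4x2
Op 6 cut(2, 1): punch at orig (6,15); cuts so far [(6, 15)]; region rows[4,8) x cols[14,16) = 4x2
Op 7 cut(0, 0): punch at orig (4,14); cuts so far [(4, 14), (6, 15)]; region rows[4,8) x cols[14,16) = 4x2
Unfold 1 (reflect across v@14): 4 holes -> [(4, 13), (4, 14), (6, 12), (6, 15)]
Unfold 2 (reflect across h@4): 8 holes -> [(1, 12), (1, 15), (3, 13), (3, 14), (4, 13), (4, 14), (6, 12), (6, 15)]
Unfold 3 (reflect across v@12): 16 holes -> [(1, 8), (1, 11), (1, 12), (1, 15), (3, 9), (3, 10), (3, 13), (3, 14), (4, 9), (4, 10), (4, 13), (4, 14), (6, 8), (6, 11), (6, 12), (6, 15)]
Unfold 4 (reflect across v@8): 32 holes -> [(1, 0), (1, 3), (1, 4), (1, 7), (1, 8), (1, 11), (1, 12), (1, 15), (3, 1), (3, 2), (3, 5), (3, 6), (3, 9), (3, 10), (3, 13), (3, 14), (4, 1), (4, 2), (4, 5), (4, 6), (4, 9), (4, 10), (4, 13), (4, 14), (6, 0), (6, 3), (6, 4), (6, 7), (6, 8), (6, 11), (6, 12), (6, 15)]
Unfold 5 (reflect across v@16): 64 holes -> [(1, 0), (1, 3), (1, 4), (1, 7), (1, 8), (1, 11), (1, 12), (1, 15), (1, 16), (1, 19), (1, 20), (1, 23), (1, 24), (1, 27), (1, 28), (1, 31), (3, 1), (3, 2), (3, 5), (3, 6), (3, 9), (3, 10), (3, 13), (3, 14), (3, 17), (3, 18), (3, 21), (3, 22), (3, 25), (3, 26), (3, 29), (3, 30), (4, 1), (4, 2), (4, 5), (4, 6), (4, 9), (4, 10), (4, 13), (4, 14), (4, 17), (4, 18), (4, 21), (4, 22), (4, 25), (4, 26), (4, 29), (4, 30), (6, 0), (6, 3), (6, 4), (6, 7), (6, 8), (6, 11), (6, 12), (6, 15), (6, 16), (6, 19), (6, 20), (6, 23), (6, 24), (6, 27), (6, 28), (6, 31)]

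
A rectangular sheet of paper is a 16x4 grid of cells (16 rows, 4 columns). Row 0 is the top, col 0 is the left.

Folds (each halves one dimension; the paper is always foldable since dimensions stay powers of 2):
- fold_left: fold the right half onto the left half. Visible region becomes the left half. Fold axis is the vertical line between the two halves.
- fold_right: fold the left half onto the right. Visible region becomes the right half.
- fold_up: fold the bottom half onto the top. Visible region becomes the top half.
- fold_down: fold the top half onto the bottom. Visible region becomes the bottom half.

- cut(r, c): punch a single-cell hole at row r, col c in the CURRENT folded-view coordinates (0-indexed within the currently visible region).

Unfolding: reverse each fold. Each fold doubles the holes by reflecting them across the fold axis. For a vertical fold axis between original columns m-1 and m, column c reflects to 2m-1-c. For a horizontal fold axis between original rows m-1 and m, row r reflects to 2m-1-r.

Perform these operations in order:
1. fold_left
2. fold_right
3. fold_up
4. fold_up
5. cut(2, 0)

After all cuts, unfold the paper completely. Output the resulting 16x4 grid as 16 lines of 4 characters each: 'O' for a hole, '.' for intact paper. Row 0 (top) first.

Op 1 fold_left: fold axis v@2; visible region now rows[0,16) x cols[0,2) = 16x2
Op 2 fold_right: fold axis v@1; visible region now rows[0,16) x cols[1,2) = 16x1
Op 3 fold_up: fold axis h@8; visible region now rows[0,8) x cols[1,2) = 8x1
Op 4 fold_up: fold axis h@4; visible region now rows[0,4) x cols[1,2) = 4x1
Op 5 cut(2, 0): punch at orig (2,1); cuts so far [(2, 1)]; region rows[0,4) x cols[1,2) = 4x1
Unfold 1 (reflect across h@4): 2 holes -> [(2, 1), (5, 1)]
Unfold 2 (reflect across h@8): 4 holes -> [(2, 1), (5, 1), (10, 1), (13, 1)]
Unfold 3 (reflect across v@1): 8 holes -> [(2, 0), (2, 1), (5, 0), (5, 1), (10, 0), (10, 1), (13, 0), (13, 1)]
Unfold 4 (reflect across v@2): 16 holes -> [(2, 0), (2, 1), (2, 2), (2, 3), (5, 0), (5, 1), (5, 2), (5, 3), (10, 0), (10, 1), (10, 2), (10, 3), (13, 0), (13, 1), (13, 2), (13, 3)]

Answer: ....
....
OOOO
....
....
OOOO
....
....
....
....
OOOO
....
....
OOOO
....
....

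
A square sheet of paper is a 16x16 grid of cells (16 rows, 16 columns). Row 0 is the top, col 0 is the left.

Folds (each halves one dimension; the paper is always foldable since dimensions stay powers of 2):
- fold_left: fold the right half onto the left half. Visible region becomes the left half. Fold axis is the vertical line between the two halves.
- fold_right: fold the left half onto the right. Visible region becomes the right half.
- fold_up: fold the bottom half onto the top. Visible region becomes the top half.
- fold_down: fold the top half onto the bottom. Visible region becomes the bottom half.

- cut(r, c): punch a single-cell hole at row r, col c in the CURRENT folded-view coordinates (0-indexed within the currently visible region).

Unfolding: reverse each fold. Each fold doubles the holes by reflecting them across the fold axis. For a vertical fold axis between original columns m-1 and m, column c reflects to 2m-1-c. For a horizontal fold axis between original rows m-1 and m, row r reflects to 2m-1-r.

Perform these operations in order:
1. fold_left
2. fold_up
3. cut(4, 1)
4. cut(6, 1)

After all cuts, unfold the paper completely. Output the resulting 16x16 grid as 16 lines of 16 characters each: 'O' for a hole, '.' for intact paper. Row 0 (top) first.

Answer: ................
................
................
................
.O............O.
................
.O............O.
................
................
.O............O.
................
.O............O.
................
................
................
................

Derivation:
Op 1 fold_left: fold axis v@8; visible region now rows[0,16) x cols[0,8) = 16x8
Op 2 fold_up: fold axis h@8; visible region now rows[0,8) x cols[0,8) = 8x8
Op 3 cut(4, 1): punch at orig (4,1); cuts so far [(4, 1)]; region rows[0,8) x cols[0,8) = 8x8
Op 4 cut(6, 1): punch at orig (6,1); cuts so far [(4, 1), (6, 1)]; region rows[0,8) x cols[0,8) = 8x8
Unfold 1 (reflect across h@8): 4 holes -> [(4, 1), (6, 1), (9, 1), (11, 1)]
Unfold 2 (reflect across v@8): 8 holes -> [(4, 1), (4, 14), (6, 1), (6, 14), (9, 1), (9, 14), (11, 1), (11, 14)]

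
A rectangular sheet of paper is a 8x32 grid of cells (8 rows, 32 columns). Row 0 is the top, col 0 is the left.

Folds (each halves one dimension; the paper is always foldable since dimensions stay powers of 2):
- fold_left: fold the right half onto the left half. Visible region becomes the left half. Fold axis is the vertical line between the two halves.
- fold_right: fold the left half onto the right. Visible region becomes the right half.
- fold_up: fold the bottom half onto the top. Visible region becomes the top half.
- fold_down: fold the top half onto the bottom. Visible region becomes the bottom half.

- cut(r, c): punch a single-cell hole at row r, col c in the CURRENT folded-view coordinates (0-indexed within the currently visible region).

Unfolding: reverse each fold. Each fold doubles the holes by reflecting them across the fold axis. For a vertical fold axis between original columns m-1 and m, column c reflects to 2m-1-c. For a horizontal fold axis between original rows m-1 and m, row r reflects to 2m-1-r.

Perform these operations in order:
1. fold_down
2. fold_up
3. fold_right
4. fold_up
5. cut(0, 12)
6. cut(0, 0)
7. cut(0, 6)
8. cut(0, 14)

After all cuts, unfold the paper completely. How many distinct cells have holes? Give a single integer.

Op 1 fold_down: fold axis h@4; visible region now rows[4,8) x cols[0,32) = 4x32
Op 2 fold_up: fold axis h@6; visible region now rows[4,6) x cols[0,32) = 2x32
Op 3 fold_right: fold axis v@16; visible region now rows[4,6) x cols[16,32) = 2x16
Op 4 fold_up: fold axis h@5; visible region now rows[4,5) x cols[16,32) = 1x16
Op 5 cut(0, 12): punch at orig (4,28); cuts so far [(4, 28)]; region rows[4,5) x cols[16,32) = 1x16
Op 6 cut(0, 0): punch at orig (4,16); cuts so far [(4, 16), (4, 28)]; region rows[4,5) x cols[16,32) = 1x16
Op 7 cut(0, 6): punch at orig (4,22); cuts so far [(4, 16), (4, 22), (4, 28)]; region rows[4,5) x cols[16,32) = 1x16
Op 8 cut(0, 14): punch at orig (4,30); cuts so far [(4, 16), (4, 22), (4, 28), (4, 30)]; region rows[4,5) x cols[16,32) = 1x16
Unfold 1 (reflect across h@5): 8 holes -> [(4, 16), (4, 22), (4, 28), (4, 30), (5, 16), (5, 22), (5, 28), (5, 30)]
Unfold 2 (reflect across v@16): 16 holes -> [(4, 1), (4, 3), (4, 9), (4, 15), (4, 16), (4, 22), (4, 28), (4, 30), (5, 1), (5, 3), (5, 9), (5, 15), (5, 16), (5, 22), (5, 28), (5, 30)]
Unfold 3 (reflect across h@6): 32 holes -> [(4, 1), (4, 3), (4, 9), (4, 15), (4, 16), (4, 22), (4, 28), (4, 30), (5, 1), (5, 3), (5, 9), (5, 15), (5, 16), (5, 22), (5, 28), (5, 30), (6, 1), (6, 3), (6, 9), (6, 15), (6, 16), (6, 22), (6, 28), (6, 30), (7, 1), (7, 3), (7, 9), (7, 15), (7, 16), (7, 22), (7, 28), (7, 30)]
Unfold 4 (reflect across h@4): 64 holes -> [(0, 1), (0, 3), (0, 9), (0, 15), (0, 16), (0, 22), (0, 28), (0, 30), (1, 1), (1, 3), (1, 9), (1, 15), (1, 16), (1, 22), (1, 28), (1, 30), (2, 1), (2, 3), (2, 9), (2, 15), (2, 16), (2, 22), (2, 28), (2, 30), (3, 1), (3, 3), (3, 9), (3, 15), (3, 16), (3, 22), (3, 28), (3, 30), (4, 1), (4, 3), (4, 9), (4, 15), (4, 16), (4, 22), (4, 28), (4, 30), (5, 1), (5, 3), (5, 9), (5, 15), (5, 16), (5, 22), (5, 28), (5, 30), (6, 1), (6, 3), (6, 9), (6, 15), (6, 16), (6, 22), (6, 28), (6, 30), (7, 1), (7, 3), (7, 9), (7, 15), (7, 16), (7, 22), (7, 28), (7, 30)]

Answer: 64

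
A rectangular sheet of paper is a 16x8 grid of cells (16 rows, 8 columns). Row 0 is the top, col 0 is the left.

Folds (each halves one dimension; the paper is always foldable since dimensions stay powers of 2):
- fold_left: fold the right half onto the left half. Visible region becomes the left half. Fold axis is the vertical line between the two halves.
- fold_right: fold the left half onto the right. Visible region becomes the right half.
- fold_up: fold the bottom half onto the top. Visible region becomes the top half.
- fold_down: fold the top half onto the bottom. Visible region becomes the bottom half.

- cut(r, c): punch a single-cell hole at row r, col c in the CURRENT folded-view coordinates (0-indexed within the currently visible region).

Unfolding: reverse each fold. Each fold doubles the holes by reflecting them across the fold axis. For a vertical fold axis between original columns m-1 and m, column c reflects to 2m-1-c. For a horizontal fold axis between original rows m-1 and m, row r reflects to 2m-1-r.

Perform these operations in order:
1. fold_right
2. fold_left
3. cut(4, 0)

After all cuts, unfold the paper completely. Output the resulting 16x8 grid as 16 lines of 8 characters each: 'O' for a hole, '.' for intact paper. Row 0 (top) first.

Op 1 fold_right: fold axis v@4; visible region now rows[0,16) x cols[4,8) = 16x4
Op 2 fold_left: fold axis v@6; visible region now rows[0,16) x cols[4,6) = 16x2
Op 3 cut(4, 0): punch at orig (4,4); cuts so far [(4, 4)]; region rows[0,16) x cols[4,6) = 16x2
Unfold 1 (reflect across v@6): 2 holes -> [(4, 4), (4, 7)]
Unfold 2 (reflect across v@4): 4 holes -> [(4, 0), (4, 3), (4, 4), (4, 7)]

Answer: ........
........
........
........
O..OO..O
........
........
........
........
........
........
........
........
........
........
........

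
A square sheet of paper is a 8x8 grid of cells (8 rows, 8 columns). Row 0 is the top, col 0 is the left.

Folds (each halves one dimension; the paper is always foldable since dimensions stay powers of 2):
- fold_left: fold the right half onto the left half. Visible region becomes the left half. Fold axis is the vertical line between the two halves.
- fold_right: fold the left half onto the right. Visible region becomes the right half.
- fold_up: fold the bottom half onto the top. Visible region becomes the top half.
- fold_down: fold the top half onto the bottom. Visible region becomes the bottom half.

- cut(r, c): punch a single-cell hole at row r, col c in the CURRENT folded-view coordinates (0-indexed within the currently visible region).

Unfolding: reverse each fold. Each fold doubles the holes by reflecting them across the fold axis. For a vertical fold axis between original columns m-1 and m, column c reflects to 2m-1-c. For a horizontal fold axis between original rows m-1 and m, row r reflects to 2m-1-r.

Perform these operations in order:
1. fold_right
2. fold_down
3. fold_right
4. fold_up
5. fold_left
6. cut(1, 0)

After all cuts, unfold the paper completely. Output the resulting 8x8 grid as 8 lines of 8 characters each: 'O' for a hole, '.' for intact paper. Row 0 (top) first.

Answer: ........
OOOOOOOO
OOOOOOOO
........
........
OOOOOOOO
OOOOOOOO
........

Derivation:
Op 1 fold_right: fold axis v@4; visible region now rows[0,8) x cols[4,8) = 8x4
Op 2 fold_down: fold axis h@4; visible region now rows[4,8) x cols[4,8) = 4x4
Op 3 fold_right: fold axis v@6; visible region now rows[4,8) x cols[6,8) = 4x2
Op 4 fold_up: fold axis h@6; visible region now rows[4,6) x cols[6,8) = 2x2
Op 5 fold_left: fold axis v@7; visible region now rows[4,6) x cols[6,7) = 2x1
Op 6 cut(1, 0): punch at orig (5,6); cuts so far [(5, 6)]; region rows[4,6) x cols[6,7) = 2x1
Unfold 1 (reflect across v@7): 2 holes -> [(5, 6), (5, 7)]
Unfold 2 (reflect across h@6): 4 holes -> [(5, 6), (5, 7), (6, 6), (6, 7)]
Unfold 3 (reflect across v@6): 8 holes -> [(5, 4), (5, 5), (5, 6), (5, 7), (6, 4), (6, 5), (6, 6), (6, 7)]
Unfold 4 (reflect across h@4): 16 holes -> [(1, 4), (1, 5), (1, 6), (1, 7), (2, 4), (2, 5), (2, 6), (2, 7), (5, 4), (5, 5), (5, 6), (5, 7), (6, 4), (6, 5), (6, 6), (6, 7)]
Unfold 5 (reflect across v@4): 32 holes -> [(1, 0), (1, 1), (1, 2), (1, 3), (1, 4), (1, 5), (1, 6), (1, 7), (2, 0), (2, 1), (2, 2), (2, 3), (2, 4), (2, 5), (2, 6), (2, 7), (5, 0), (5, 1), (5, 2), (5, 3), (5, 4), (5, 5), (5, 6), (5, 7), (6, 0), (6, 1), (6, 2), (6, 3), (6, 4), (6, 5), (6, 6), (6, 7)]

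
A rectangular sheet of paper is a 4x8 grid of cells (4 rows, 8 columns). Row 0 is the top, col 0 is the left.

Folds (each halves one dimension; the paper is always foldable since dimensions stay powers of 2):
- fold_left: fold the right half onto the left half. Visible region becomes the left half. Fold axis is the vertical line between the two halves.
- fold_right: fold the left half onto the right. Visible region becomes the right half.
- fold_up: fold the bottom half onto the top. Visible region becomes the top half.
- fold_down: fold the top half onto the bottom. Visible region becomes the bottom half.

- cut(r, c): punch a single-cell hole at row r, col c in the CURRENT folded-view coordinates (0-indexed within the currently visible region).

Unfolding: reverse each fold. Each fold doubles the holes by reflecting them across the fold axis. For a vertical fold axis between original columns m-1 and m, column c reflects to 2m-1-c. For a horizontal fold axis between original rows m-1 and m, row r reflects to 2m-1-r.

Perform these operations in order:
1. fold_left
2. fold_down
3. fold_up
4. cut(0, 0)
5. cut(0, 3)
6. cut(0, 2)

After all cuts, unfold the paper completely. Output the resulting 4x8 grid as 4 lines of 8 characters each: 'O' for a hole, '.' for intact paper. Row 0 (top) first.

Op 1 fold_left: fold axis v@4; visible region now rows[0,4) x cols[0,4) = 4x4
Op 2 fold_down: fold axis h@2; visible region now rows[2,4) x cols[0,4) = 2x4
Op 3 fold_up: fold axis h@3; visible region now rows[2,3) x cols[0,4) = 1x4
Op 4 cut(0, 0): punch at orig (2,0); cuts so far [(2, 0)]; region rows[2,3) x cols[0,4) = 1x4
Op 5 cut(0, 3): punch at orig (2,3); cuts so far [(2, 0), (2, 3)]; region rows[2,3) x cols[0,4) = 1x4
Op 6 cut(0, 2): punch at orig (2,2); cuts so far [(2, 0), (2, 2), (2, 3)]; region rows[2,3) x cols[0,4) = 1x4
Unfold 1 (reflect across h@3): 6 holes -> [(2, 0), (2, 2), (2, 3), (3, 0), (3, 2), (3, 3)]
Unfold 2 (reflect across h@2): 12 holes -> [(0, 0), (0, 2), (0, 3), (1, 0), (1, 2), (1, 3), (2, 0), (2, 2), (2, 3), (3, 0), (3, 2), (3, 3)]
Unfold 3 (reflect across v@4): 24 holes -> [(0, 0), (0, 2), (0, 3), (0, 4), (0, 5), (0, 7), (1, 0), (1, 2), (1, 3), (1, 4), (1, 5), (1, 7), (2, 0), (2, 2), (2, 3), (2, 4), (2, 5), (2, 7), (3, 0), (3, 2), (3, 3), (3, 4), (3, 5), (3, 7)]

Answer: O.OOOO.O
O.OOOO.O
O.OOOO.O
O.OOOO.O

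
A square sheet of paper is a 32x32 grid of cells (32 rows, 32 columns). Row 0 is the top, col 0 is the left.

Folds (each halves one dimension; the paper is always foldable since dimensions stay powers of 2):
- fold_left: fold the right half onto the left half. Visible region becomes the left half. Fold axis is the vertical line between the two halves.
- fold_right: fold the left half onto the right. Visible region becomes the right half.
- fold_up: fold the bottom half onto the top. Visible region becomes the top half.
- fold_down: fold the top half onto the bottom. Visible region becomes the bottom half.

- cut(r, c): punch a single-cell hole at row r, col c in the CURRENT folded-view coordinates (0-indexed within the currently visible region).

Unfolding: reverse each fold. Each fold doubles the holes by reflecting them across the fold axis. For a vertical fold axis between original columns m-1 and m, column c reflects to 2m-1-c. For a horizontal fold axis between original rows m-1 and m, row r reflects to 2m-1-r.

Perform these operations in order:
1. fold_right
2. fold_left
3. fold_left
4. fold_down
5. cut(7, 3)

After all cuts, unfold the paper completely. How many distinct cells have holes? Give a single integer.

Answer: 16

Derivation:
Op 1 fold_right: fold axis v@16; visible region now rows[0,32) x cols[16,32) = 32x16
Op 2 fold_left: fold axis v@24; visible region now rows[0,32) x cols[16,24) = 32x8
Op 3 fold_left: fold axis v@20; visible region now rows[0,32) x cols[16,20) = 32x4
Op 4 fold_down: fold axis h@16; visible region now rows[16,32) x cols[16,20) = 16x4
Op 5 cut(7, 3): punch at orig (23,19); cuts so far [(23, 19)]; region rows[16,32) x cols[16,20) = 16x4
Unfold 1 (reflect across h@16): 2 holes -> [(8, 19), (23, 19)]
Unfold 2 (reflect across v@20): 4 holes -> [(8, 19), (8, 20), (23, 19), (23, 20)]
Unfold 3 (reflect across v@24): 8 holes -> [(8, 19), (8, 20), (8, 27), (8, 28), (23, 19), (23, 20), (23, 27), (23, 28)]
Unfold 4 (reflect across v@16): 16 holes -> [(8, 3), (8, 4), (8, 11), (8, 12), (8, 19), (8, 20), (8, 27), (8, 28), (23, 3), (23, 4), (23, 11), (23, 12), (23, 19), (23, 20), (23, 27), (23, 28)]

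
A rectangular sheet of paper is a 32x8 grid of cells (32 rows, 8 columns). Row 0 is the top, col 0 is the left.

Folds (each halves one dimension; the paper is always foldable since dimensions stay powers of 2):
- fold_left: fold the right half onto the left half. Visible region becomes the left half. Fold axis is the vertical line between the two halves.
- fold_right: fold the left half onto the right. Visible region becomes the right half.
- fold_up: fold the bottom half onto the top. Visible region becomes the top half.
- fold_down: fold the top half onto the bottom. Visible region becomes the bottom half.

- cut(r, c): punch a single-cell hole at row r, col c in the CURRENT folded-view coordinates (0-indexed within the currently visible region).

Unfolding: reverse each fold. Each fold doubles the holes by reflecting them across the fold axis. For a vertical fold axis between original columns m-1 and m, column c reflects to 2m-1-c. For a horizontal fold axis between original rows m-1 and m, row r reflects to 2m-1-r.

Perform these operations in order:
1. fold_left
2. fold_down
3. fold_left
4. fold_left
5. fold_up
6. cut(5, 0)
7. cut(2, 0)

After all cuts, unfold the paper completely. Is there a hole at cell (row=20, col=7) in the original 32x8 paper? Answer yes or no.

Answer: no

Derivation:
Op 1 fold_left: fold axis v@4; visible region now rows[0,32) x cols[0,4) = 32x4
Op 2 fold_down: fold axis h@16; visible region now rows[16,32) x cols[0,4) = 16x4
Op 3 fold_left: fold axis v@2; visible region now rows[16,32) x cols[0,2) = 16x2
Op 4 fold_left: fold axis v@1; visible region now rows[16,32) x cols[0,1) = 16x1
Op 5 fold_up: fold axis h@24; visible region now rows[16,24) x cols[0,1) = 8x1
Op 6 cut(5, 0): punch at orig (21,0); cuts so far [(21, 0)]; region rows[16,24) x cols[0,1) = 8x1
Op 7 cut(2, 0): punch at orig (18,0); cuts so far [(18, 0), (21, 0)]; region rows[16,24) x cols[0,1) = 8x1
Unfold 1 (reflect across h@24): 4 holes -> [(18, 0), (21, 0), (26, 0), (29, 0)]
Unfold 2 (reflect across v@1): 8 holes -> [(18, 0), (18, 1), (21, 0), (21, 1), (26, 0), (26, 1), (29, 0), (29, 1)]
Unfold 3 (reflect across v@2): 16 holes -> [(18, 0), (18, 1), (18, 2), (18, 3), (21, 0), (21, 1), (21, 2), (21, 3), (26, 0), (26, 1), (26, 2), (26, 3), (29, 0), (29, 1), (29, 2), (29, 3)]
Unfold 4 (reflect across h@16): 32 holes -> [(2, 0), (2, 1), (2, 2), (2, 3), (5, 0), (5, 1), (5, 2), (5, 3), (10, 0), (10, 1), (10, 2), (10, 3), (13, 0), (13, 1), (13, 2), (13, 3), (18, 0), (18, 1), (18, 2), (18, 3), (21, 0), (21, 1), (21, 2), (21, 3), (26, 0), (26, 1), (26, 2), (26, 3), (29, 0), (29, 1), (29, 2), (29, 3)]
Unfold 5 (reflect across v@4): 64 holes -> [(2, 0), (2, 1), (2, 2), (2, 3), (2, 4), (2, 5), (2, 6), (2, 7), (5, 0), (5, 1), (5, 2), (5, 3), (5, 4), (5, 5), (5, 6), (5, 7), (10, 0), (10, 1), (10, 2), (10, 3), (10, 4), (10, 5), (10, 6), (10, 7), (13, 0), (13, 1), (13, 2), (13, 3), (13, 4), (13, 5), (13, 6), (13, 7), (18, 0), (18, 1), (18, 2), (18, 3), (18, 4), (18, 5), (18, 6), (18, 7), (21, 0), (21, 1), (21, 2), (21, 3), (21, 4), (21, 5), (21, 6), (21, 7), (26, 0), (26, 1), (26, 2), (26, 3), (26, 4), (26, 5), (26, 6), (26, 7), (29, 0), (29, 1), (29, 2), (29, 3), (29, 4), (29, 5), (29, 6), (29, 7)]
Holes: [(2, 0), (2, 1), (2, 2), (2, 3), (2, 4), (2, 5), (2, 6), (2, 7), (5, 0), (5, 1), (5, 2), (5, 3), (5, 4), (5, 5), (5, 6), (5, 7), (10, 0), (10, 1), (10, 2), (10, 3), (10, 4), (10, 5), (10, 6), (10, 7), (13, 0), (13, 1), (13, 2), (13, 3), (13, 4), (13, 5), (13, 6), (13, 7), (18, 0), (18, 1), (18, 2), (18, 3), (18, 4), (18, 5), (18, 6), (18, 7), (21, 0), (21, 1), (21, 2), (21, 3), (21, 4), (21, 5), (21, 6), (21, 7), (26, 0), (26, 1), (26, 2), (26, 3), (26, 4), (26, 5), (26, 6), (26, 7), (29, 0), (29, 1), (29, 2), (29, 3), (29, 4), (29, 5), (29, 6), (29, 7)]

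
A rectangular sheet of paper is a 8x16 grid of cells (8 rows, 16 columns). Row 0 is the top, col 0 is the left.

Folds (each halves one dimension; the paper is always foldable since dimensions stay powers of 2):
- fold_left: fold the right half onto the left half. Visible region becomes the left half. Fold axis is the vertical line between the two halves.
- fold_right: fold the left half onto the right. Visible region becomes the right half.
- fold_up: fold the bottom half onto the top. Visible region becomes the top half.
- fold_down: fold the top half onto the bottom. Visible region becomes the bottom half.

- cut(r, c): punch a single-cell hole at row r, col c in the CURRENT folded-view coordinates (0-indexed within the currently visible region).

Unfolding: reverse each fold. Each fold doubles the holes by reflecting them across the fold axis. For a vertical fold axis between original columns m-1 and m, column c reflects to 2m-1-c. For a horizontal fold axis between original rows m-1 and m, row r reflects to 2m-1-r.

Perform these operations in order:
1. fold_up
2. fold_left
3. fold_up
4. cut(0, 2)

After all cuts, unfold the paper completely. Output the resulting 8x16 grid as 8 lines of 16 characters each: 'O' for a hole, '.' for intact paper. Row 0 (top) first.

Op 1 fold_up: fold axis h@4; visible region now rows[0,4) x cols[0,16) = 4x16
Op 2 fold_left: fold axis v@8; visible region now rows[0,4) x cols[0,8) = 4x8
Op 3 fold_up: fold axis h@2; visible region now rows[0,2) x cols[0,8) = 2x8
Op 4 cut(0, 2): punch at orig (0,2); cuts so far [(0, 2)]; region rows[0,2) x cols[0,8) = 2x8
Unfold 1 (reflect across h@2): 2 holes -> [(0, 2), (3, 2)]
Unfold 2 (reflect across v@8): 4 holes -> [(0, 2), (0, 13), (3, 2), (3, 13)]
Unfold 3 (reflect across h@4): 8 holes -> [(0, 2), (0, 13), (3, 2), (3, 13), (4, 2), (4, 13), (7, 2), (7, 13)]

Answer: ..O..........O..
................
................
..O..........O..
..O..........O..
................
................
..O..........O..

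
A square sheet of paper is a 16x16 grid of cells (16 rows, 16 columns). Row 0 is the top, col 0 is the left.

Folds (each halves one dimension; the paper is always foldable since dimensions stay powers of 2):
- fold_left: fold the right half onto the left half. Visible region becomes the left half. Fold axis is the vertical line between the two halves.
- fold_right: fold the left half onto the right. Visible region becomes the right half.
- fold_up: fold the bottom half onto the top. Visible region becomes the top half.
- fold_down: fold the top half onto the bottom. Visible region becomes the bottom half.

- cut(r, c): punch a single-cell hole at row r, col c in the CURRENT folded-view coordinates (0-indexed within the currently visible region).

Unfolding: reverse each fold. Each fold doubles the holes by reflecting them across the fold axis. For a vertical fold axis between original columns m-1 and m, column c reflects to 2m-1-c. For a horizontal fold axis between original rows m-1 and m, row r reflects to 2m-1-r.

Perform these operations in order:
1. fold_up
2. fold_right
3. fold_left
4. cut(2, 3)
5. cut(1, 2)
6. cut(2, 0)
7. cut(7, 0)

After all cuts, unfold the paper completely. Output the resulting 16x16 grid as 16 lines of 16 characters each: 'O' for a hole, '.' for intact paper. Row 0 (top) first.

Op 1 fold_up: fold axis h@8; visible region now rows[0,8) x cols[0,16) = 8x16
Op 2 fold_right: fold axis v@8; visible region now rows[0,8) x cols[8,16) = 8x8
Op 3 fold_left: fold axis v@12; visible region now rows[0,8) x cols[8,12) = 8x4
Op 4 cut(2, 3): punch at orig (2,11); cuts so far [(2, 11)]; region rows[0,8) x cols[8,12) = 8x4
Op 5 cut(1, 2): punch at orig (1,10); cuts so far [(1, 10), (2, 11)]; region rows[0,8) x cols[8,12) = 8x4
Op 6 cut(2, 0): punch at orig (2,8); cuts so far [(1, 10), (2, 8), (2, 11)]; region rows[0,8) x cols[8,12) = 8x4
Op 7 cut(7, 0): punch at orig (7,8); cuts so far [(1, 10), (2, 8), (2, 11), (7, 8)]; region rows[0,8) x cols[8,12) = 8x4
Unfold 1 (reflect across v@12): 8 holes -> [(1, 10), (1, 13), (2, 8), (2, 11), (2, 12), (2, 15), (7, 8), (7, 15)]
Unfold 2 (reflect across v@8): 16 holes -> [(1, 2), (1, 5), (1, 10), (1, 13), (2, 0), (2, 3), (2, 4), (2, 7), (2, 8), (2, 11), (2, 12), (2, 15), (7, 0), (7, 7), (7, 8), (7, 15)]
Unfold 3 (reflect across h@8): 32 holes -> [(1, 2), (1, 5), (1, 10), (1, 13), (2, 0), (2, 3), (2, 4), (2, 7), (2, 8), (2, 11), (2, 12), (2, 15), (7, 0), (7, 7), (7, 8), (7, 15), (8, 0), (8, 7), (8, 8), (8, 15), (13, 0), (13, 3), (13, 4), (13, 7), (13, 8), (13, 11), (13, 12), (13, 15), (14, 2), (14, 5), (14, 10), (14, 13)]

Answer: ................
..O..O....O..O..
O..OO..OO..OO..O
................
................
................
................
O......OO......O
O......OO......O
................
................
................
................
O..OO..OO..OO..O
..O..O....O..O..
................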